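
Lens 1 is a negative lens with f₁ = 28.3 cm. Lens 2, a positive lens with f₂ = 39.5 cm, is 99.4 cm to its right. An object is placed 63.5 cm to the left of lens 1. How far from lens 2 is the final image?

Lens 1 is diverging, so f₁ = −28.3 cm.
Lens 1: 1/d_i1 = 1/f₁ − 1/d_o1 = 1/(-28.3) − 1/(63.5) = -0.05108, so d_i1 = -19.58 cm.
The intermediate image is 19.58 cm to the left of lens 1 (virtual), which is 99.4 − (-19.58) = 119.0 cm to the left of lens 2, so d_o2 = +119.0 cm.
Lens 2: 1/d_i2 = 1/f₂ − 1/d_o2 = 1/(39.5) − 1/(119.0) = 0.01691, so d_i2 = 59.1 cm.
The final image is real, 59.1 cm to the right of lens 2 (overall magnification ≈ -0.15).

59.1 cm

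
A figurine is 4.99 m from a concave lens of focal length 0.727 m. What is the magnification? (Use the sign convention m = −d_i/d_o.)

For a concave lens, f = -0.727 m.
1/d_i = 1/f − 1/d_o = 1/(-0.7270) − 1/(4.99) = -1.576, so d_i = -0.6346 m.
m = −d_i/d_o = −(-0.6346)/(4.99) = +0.127.
The image is virtual, upright and reduced, on the same side as the object.

m = +0.127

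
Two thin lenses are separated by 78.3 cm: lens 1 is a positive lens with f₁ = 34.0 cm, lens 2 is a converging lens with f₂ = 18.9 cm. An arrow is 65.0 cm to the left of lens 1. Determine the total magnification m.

m = -1.74

Lens 1: 1/d_i1 = 1/(34.0) − 1/(65.0) = 0.01403, so d_i1 = 71.29 cm; m₁ = −d_i1/d_o1 = -1.097.
d_o2 = 78.3 − (71.29) = 7.010 cm.
Lens 2: 1/d_i2 = 1/(18.9) − 1/(7.010) = -0.08974, so d_i2 = -11.14 cm; m₂ = −d_i2/d_o2 = +1.590.
m = m₁·m₂ = (-1.097)(+1.590) = -1.74.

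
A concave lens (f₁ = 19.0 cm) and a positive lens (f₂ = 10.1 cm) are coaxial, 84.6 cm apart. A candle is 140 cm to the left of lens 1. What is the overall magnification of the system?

f₁ = −19.0 cm (diverging).
Lens 1: 1/d_i1 = 1/(-19.0) − 1/(140) = -0.05977, so d_i1 = -16.73 cm; m₁ = −d_i1/d_o1 = +0.1195.
d_o2 = 84.6 − (-16.73) = 101.3 cm.
Lens 2: 1/d_i2 = 1/(10.1) − 1/(101.3) = 0.08914, so d_i2 = 11.22 cm; m₂ = −d_i2/d_o2 = -0.1107.
m = m₁·m₂ = (+0.1195)(-0.1107) = -0.0132.

m = -0.0132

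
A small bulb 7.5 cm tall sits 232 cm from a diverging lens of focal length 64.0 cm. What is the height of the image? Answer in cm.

1.62 cm

For a diverging lens, f = -64.0 cm.
1/d_i = 1/f − 1/d_o = 1/(-64.00) − 1/(232) = -0.01994, so d_i = -50.16 cm.
m = −d_i/d_o = +0.2162.
|h_i| = |m|·h_o = 0.2162 × 7.5 = 1.62 cm. The image is virtual, upright and reduced, on the same side as the object.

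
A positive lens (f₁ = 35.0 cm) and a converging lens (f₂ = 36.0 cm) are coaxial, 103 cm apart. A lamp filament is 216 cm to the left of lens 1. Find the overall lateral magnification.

Lens 1: 1/d_i1 = 1/(35.0) − 1/(216) = 0.02394, so d_i1 = 41.77 cm; m₁ = −d_i1/d_o1 = -0.1934.
d_o2 = 103 − (41.77) = 61.23 cm.
Lens 2: 1/d_i2 = 1/(36.0) − 1/(61.23) = 0.01145, so d_i2 = 87.37 cm; m₂ = −d_i2/d_o2 = -1.427.
m = m₁·m₂ = (-0.1934)(-1.427) = +0.276.

m = +0.276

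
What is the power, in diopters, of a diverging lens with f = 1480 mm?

For a diverging lens, f = −1480 mm.
f = -148 cm = -1.48 m.
P = 1/f = 1/(-1.48 m) = -0.676 D.

P = -0.676 D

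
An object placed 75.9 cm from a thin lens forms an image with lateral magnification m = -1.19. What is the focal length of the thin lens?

m = −d_i/d_o ⇒ d_i = −m·d_o = −(-1.19)·(75.9) = 90.32 cm.
1/f = 1/d_o + 1/d_i = 1/(75.9) + 1/(90.32) = 0.02425, so f = 41.2 cm.
Since f is positive, the thin lens is converging.

f = 41.2 cm (converging)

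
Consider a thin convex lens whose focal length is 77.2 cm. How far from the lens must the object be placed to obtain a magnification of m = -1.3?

137 cm

m = −d_i/d_o ⇒ d_i = −m·d_o.
1/f = 1/d_o + 1/d_i = 1/d_o − 1/(m·d_o) = (1 − 1/m)/d_o, so d_o = f(1 − 1/m) = (77.20)(1 − 1/(-1.3)) = 137 cm.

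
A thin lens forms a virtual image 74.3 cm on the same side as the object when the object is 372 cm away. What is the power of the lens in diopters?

P = -1.08 D

Virtual image ⇒ d_i = −74.3 cm.
1/f = 1/d_o + 1/d_i = 1/(372) + 1/(-74.3) = -0.01077 cm⁻¹.
f = -92.84 cm = -0.9284 m, so P = 1/f = -1.08 D.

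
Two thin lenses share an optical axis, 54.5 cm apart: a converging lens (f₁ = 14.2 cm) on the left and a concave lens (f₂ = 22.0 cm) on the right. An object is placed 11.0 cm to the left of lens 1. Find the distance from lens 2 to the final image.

18.1 cm

Lens 1: 1/d_i1 = 1/f₁ − 1/d_o1 = 1/(14.2) − 1/(11.0) = -0.02049, so d_i1 = -48.81 cm.
The intermediate image is 48.81 cm to the left of lens 1 (virtual), which is 54.5 − (-48.81) = 103.3 cm to the left of lens 2, so d_o2 = +103.3 cm.
Lens 2 is diverging, so f₂ = −22.0 cm.
Lens 2: 1/d_i2 = 1/f₂ − 1/d_o2 = 1/(-22.0) − 1/(103.3) = -0.05514, so d_i2 = -18.1 cm.
The final image is virtual, 18.1 cm to the left of lens 2 (overall magnification ≈ 0.78).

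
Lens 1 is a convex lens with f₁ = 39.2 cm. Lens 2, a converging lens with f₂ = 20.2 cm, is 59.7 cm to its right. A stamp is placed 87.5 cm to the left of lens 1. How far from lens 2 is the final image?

7.25 cm

Lens 1: 1/d_i1 = 1/f₁ − 1/d_o1 = 1/(39.2) − 1/(87.5) = 0.01408, so d_i1 = 71.01 cm.
The intermediate image is 71.01 cm to the right of lens 1, which lies 11.31 cm to the right of lens 2 — a virtual object — so d_o2 = −11.31 cm.
Lens 2: 1/d_i2 = 1/f₂ − 1/d_o2 = 1/(20.2) − 1/(-11.31) = 0.1379, so d_i2 = 7.25 cm.
The final image is real, 7.25 cm to the right of lens 2 (overall magnification ≈ -0.52).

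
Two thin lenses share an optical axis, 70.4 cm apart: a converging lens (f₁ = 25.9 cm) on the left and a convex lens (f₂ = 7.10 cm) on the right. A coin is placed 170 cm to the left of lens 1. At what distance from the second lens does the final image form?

Lens 1: 1/d_i1 = 1/f₁ − 1/d_o1 = 1/(25.9) − 1/(170) = 0.03273, so d_i1 = 30.56 cm.
The intermediate image is 30.56 cm to the right of lens 1, which is 70.4 − (30.56) = 39.84 cm to the left of lens 2, so d_o2 = +39.84 cm.
Lens 2: 1/d_i2 = 1/f₂ − 1/d_o2 = 1/(7.10) − 1/(39.84) = 0.1157, so d_i2 = 8.64 cm.
The final image is real, 8.64 cm to the right of lens 2 (overall magnification ≈ 0.039).

8.64 cm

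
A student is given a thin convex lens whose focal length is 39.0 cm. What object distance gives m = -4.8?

m = −d_i/d_o ⇒ d_i = −m·d_o.
1/f = 1/d_o + 1/d_i = 1/d_o − 1/(m·d_o) = (1 − 1/m)/d_o, so d_o = f(1 − 1/m) = (39.00)(1 − 1/(-4.8)) = 47.1 cm.

47.1 cm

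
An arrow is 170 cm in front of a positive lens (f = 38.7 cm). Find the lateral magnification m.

1/d_i = 1/f − 1/d_o = 1/(38.70) − 1/(170) = 0.01996, so d_i = 50.11 cm.
m = −d_i/d_o = −(50.11)/(170) = -0.295.
The image is real, inverted and reduced, on the far side of the lens.

m = -0.295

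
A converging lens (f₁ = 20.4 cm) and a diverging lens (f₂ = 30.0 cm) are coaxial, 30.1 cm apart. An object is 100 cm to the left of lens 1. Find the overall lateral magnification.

m = -0.223

Lens 1: 1/d_i1 = 1/(20.4) − 1/(100) = 0.03902, so d_i1 = 25.63 cm; m₁ = −d_i1/d_o1 = -0.2563.
d_o2 = 30.1 − (25.63) = 4.470 cm.
f₂ = −30.0 cm (diverging).
Lens 2: 1/d_i2 = 1/(-30.0) − 1/(4.470) = -0.2570, so d_i2 = -3.890 cm; m₂ = −d_i2/d_o2 = +0.8703.
m = m₁·m₂ = (-0.2563)(+0.8703) = -0.223.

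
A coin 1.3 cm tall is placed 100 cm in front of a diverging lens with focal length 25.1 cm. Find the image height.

For a diverging lens, f = -25.1 cm.
1/d_i = 1/f − 1/d_o = 1/(-25.10) − 1/(100) = -0.04984, so d_i = -20.06 cm.
m = −d_i/d_o = +0.2006.
|h_i| = |m|·h_o = 0.2006 × 1.3 = 0.261 cm. The image is virtual, upright and reduced, on the same side as the object.

0.261 cm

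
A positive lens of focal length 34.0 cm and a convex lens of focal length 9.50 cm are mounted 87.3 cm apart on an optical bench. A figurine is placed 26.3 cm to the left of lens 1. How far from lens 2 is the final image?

Lens 1: 1/d_i1 = 1/f₁ − 1/d_o1 = 1/(34.0) − 1/(26.3) = -0.008611, so d_i1 = -116.1 cm.
The intermediate image is 116.1 cm to the left of lens 1 (virtual), which is 87.3 − (-116.1) = 203.4 cm to the left of lens 2, so d_o2 = +203.4 cm.
Lens 2: 1/d_i2 = 1/f₂ − 1/d_o2 = 1/(9.50) − 1/(203.4) = 0.1003, so d_i2 = 9.97 cm.
The final image is real, 9.97 cm to the right of lens 2 (overall magnification ≈ -0.22).

9.97 cm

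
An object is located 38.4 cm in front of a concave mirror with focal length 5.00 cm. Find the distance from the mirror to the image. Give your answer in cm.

5.75 cm

Mirror equation: 1/d_i = 1/f − 1/d_o = 1/(5.000) − 1/(38.4) = 0.2000 − 0.02604 = 0.1740, so d_i = 5.75 cm.
The image is real, inverted and reduced, in front of the mirror.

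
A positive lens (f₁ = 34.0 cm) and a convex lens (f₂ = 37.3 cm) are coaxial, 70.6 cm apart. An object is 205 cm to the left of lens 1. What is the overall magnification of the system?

m = -0.994

Lens 1: 1/d_i1 = 1/(34.0) − 1/(205) = 0.02453, so d_i1 = 40.76 cm; m₁ = −d_i1/d_o1 = -0.1988.
d_o2 = 70.6 − (40.76) = 29.84 cm.
Lens 2: 1/d_i2 = 1/(37.3) − 1/(29.84) = -0.006702, so d_i2 = -149.2 cm; m₂ = −d_i2/d_o2 = +5.000.
m = m₁·m₂ = (-0.1988)(+5.000) = -0.994.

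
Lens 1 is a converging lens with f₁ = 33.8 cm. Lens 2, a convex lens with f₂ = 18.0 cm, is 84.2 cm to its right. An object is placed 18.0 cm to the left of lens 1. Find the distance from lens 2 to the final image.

21.1 cm

Lens 1: 1/d_i1 = 1/f₁ − 1/d_o1 = 1/(33.8) − 1/(18.0) = -0.02597, so d_i1 = -38.51 cm.
The intermediate image is 38.51 cm to the left of lens 1 (virtual), which is 84.2 − (-38.51) = 122.7 cm to the left of lens 2, so d_o2 = +122.7 cm.
Lens 2: 1/d_i2 = 1/f₂ − 1/d_o2 = 1/(18.0) − 1/(122.7) = 0.04741, so d_i2 = 21.1 cm.
The final image is real, 21.1 cm to the right of lens 2 (overall magnification ≈ -0.37).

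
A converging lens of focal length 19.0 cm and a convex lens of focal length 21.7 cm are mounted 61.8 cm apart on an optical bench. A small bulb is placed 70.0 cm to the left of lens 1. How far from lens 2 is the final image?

55.3 cm

Lens 1: 1/d_i1 = 1/f₁ − 1/d_o1 = 1/(19.0) − 1/(70.0) = 0.03835, so d_i1 = 26.08 cm.
The intermediate image is 26.08 cm to the right of lens 1, which is 61.8 − (26.08) = 35.72 cm to the left of lens 2, so d_o2 = +35.72 cm.
Lens 2: 1/d_i2 = 1/f₂ − 1/d_o2 = 1/(21.7) − 1/(35.72) = 0.01809, so d_i2 = 55.3 cm.
The final image is real, 55.3 cm to the right of lens 2 (overall magnification ≈ 0.58).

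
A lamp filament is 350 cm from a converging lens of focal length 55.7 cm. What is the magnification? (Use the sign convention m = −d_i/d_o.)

m = -0.189

1/d_i = 1/f − 1/d_o = 1/(55.70) − 1/(350) = 0.01510, so d_i = 66.24 cm.
m = −d_i/d_o = −(66.24)/(350) = -0.189.
The image is real, inverted and reduced, on the far side of the lens.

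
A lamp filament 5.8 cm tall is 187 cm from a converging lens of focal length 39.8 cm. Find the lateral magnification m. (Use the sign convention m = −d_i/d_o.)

1/d_i = 1/f − 1/d_o = 1/(39.80) − 1/(187) = 0.01978, so d_i = 50.56 cm.
m = −d_i/d_o = −(50.56)/(187) = -0.270.
The image is real, inverted and reduced, on the far side of the lens.

m = -0.270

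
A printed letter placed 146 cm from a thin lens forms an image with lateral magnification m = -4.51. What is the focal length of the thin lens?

m = −d_i/d_o ⇒ d_i = −m·d_o = −(-4.51)·(146) = 658.5 cm.
1/f = 1/d_o + 1/d_i = 1/(146) + 1/(658.5) = 0.008368, so f = 120 cm.
Since f is positive, the thin lens is converging.

f = 120 cm (converging)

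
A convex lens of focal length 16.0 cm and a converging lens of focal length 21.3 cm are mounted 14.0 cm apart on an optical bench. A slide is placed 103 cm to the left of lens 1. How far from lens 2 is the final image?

Lens 1: 1/d_i1 = 1/f₁ − 1/d_o1 = 1/(16.0) − 1/(103) = 0.05279, so d_i1 = 18.94 cm.
The intermediate image is 18.94 cm to the right of lens 1, which lies 4.940 cm to the right of lens 2 — a virtual object — so d_o2 = −4.940 cm.
Lens 2: 1/d_i2 = 1/f₂ − 1/d_o2 = 1/(21.3) − 1/(-4.940) = 0.2494, so d_i2 = 4.01 cm.
The final image is real, 4.01 cm to the right of lens 2 (overall magnification ≈ -0.15).

4.01 cm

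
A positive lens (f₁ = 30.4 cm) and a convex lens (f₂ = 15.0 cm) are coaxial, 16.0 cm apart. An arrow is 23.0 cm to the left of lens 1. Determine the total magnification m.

m = -0.645

Lens 1: 1/d_i1 = 1/(30.4) − 1/(23.0) = -0.01058, so d_i1 = -94.49 cm; m₁ = −d_i1/d_o1 = +4.108.
d_o2 = 16.0 − (-94.49) = 110.5 cm.
Lens 2: 1/d_i2 = 1/(15.0) − 1/(110.5) = 0.05762, so d_i2 = 17.36 cm; m₂ = −d_i2/d_o2 = -0.1571.
m = m₁·m₂ = (+4.108)(-0.1571) = -0.645.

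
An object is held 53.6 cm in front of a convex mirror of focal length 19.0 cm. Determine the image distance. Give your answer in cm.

14.0 cm

For a convex mirror, f = -19.0 cm.
Mirror equation: 1/v = 1/f − 1/u = 1/(-19.00) − 1/(53.6) = -0.05263 − 0.01866 = -0.07129, so v = -14.0 cm.
The image is virtual, upright and reduced, behind the mirror.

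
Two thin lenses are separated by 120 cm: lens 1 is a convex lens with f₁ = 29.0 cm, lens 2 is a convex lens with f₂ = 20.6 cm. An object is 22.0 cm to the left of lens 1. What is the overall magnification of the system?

Lens 1: 1/d_i1 = 1/(29.0) − 1/(22.0) = -0.01097, so d_i1 = -91.14 cm; m₁ = −d_i1/d_o1 = +4.143.
d_o2 = 120 − (-91.14) = 211.1 cm.
Lens 2: 1/d_i2 = 1/(20.6) − 1/(211.1) = 0.04381, so d_i2 = 22.83 cm; m₂ = −d_i2/d_o2 = -0.1081.
m = m₁·m₂ = (+4.143)(-0.1081) = -0.448.

m = -0.448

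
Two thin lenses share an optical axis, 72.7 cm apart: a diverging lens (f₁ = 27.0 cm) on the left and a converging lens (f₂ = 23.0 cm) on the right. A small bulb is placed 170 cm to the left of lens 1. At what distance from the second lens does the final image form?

Lens 1 is diverging, so f₁ = −27.0 cm.
Lens 1: 1/d_i1 = 1/f₁ − 1/d_o1 = 1/(-27.0) − 1/(170) = -0.04292, so d_i1 = -23.30 cm.
The intermediate image is 23.30 cm to the left of lens 1 (virtual), which is 72.7 − (-23.30) = 96.00 cm to the left of lens 2, so d_o2 = +96.00 cm.
Lens 2: 1/d_i2 = 1/f₂ − 1/d_o2 = 1/(23.0) − 1/(96.00) = 0.03306, so d_i2 = 30.2 cm.
The final image is real, 30.2 cm to the right of lens 2 (overall magnification ≈ -0.043).

30.2 cm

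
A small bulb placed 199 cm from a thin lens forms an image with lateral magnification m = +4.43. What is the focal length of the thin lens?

m = −d_i/d_o ⇒ d_i = −m·d_o = −(+4.43)·(199) = -881.6 cm.
1/f = 1/d_o + 1/d_i = 1/(199) + 1/(-881.6) = 0.003891, so f = 257 cm.
Since f is positive, the thin lens is converging.

f = 257 cm (converging)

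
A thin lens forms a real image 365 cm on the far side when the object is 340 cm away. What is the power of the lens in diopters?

P = +0.568 D

d_i = +365 cm.
1/f = 1/d_o + 1/d_i = 1/(340) + 1/(365) = 0.005681 cm⁻¹.
f = 176.0 cm = 1.760 m, so P = 1/f = +0.568 D.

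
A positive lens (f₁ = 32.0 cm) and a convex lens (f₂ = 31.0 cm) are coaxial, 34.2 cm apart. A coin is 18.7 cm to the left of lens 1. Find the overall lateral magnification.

m = -1.55

Lens 1: 1/d_i1 = 1/(32.0) − 1/(18.7) = -0.02223, so d_i1 = -44.99 cm; m₁ = −d_i1/d_o1 = +2.406.
d_o2 = 34.2 − (-44.99) = 79.19 cm.
Lens 2: 1/d_i2 = 1/(31.0) − 1/(79.19) = 0.01963, so d_i2 = 50.94 cm; m₂ = −d_i2/d_o2 = -0.6433.
m = m₁·m₂ = (+2.406)(-0.6433) = -1.55.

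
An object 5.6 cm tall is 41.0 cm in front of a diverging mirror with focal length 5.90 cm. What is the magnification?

m = +0.126

For a diverging mirror, f = -5.90 cm.
1/d_i = 1/f − 1/d_o = 1/(-5.900) − 1/(41.0) = -0.1939, so d_i = -5.158 cm.
m = −d_i/d_o = −(-5.158)/(41.0) = +0.126.
The image is virtual, upright and reduced, behind the mirror.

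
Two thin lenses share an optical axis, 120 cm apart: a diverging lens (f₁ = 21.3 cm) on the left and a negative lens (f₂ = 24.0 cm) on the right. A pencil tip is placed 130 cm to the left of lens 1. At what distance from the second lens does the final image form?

20.5 cm

Lens 1 is diverging, so f₁ = −21.3 cm.
Lens 1: 1/d_i1 = 1/f₁ − 1/d_o1 = 1/(-21.3) − 1/(130) = -0.05464, so d_i1 = -18.30 cm.
The intermediate image is 18.30 cm to the left of lens 1 (virtual), which is 120 − (-18.30) = 138.3 cm to the left of lens 2, so d_o2 = +138.3 cm.
Lens 2 is diverging, so f₂ = −24.0 cm.
Lens 2: 1/d_i2 = 1/f₂ − 1/d_o2 = 1/(-24.0) − 1/(138.3) = -0.04890, so d_i2 = -20.5 cm.
The final image is virtual, 20.5 cm to the left of lens 2 (overall magnification ≈ 0.021).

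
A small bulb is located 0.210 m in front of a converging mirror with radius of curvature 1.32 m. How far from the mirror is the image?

f = R/2 = 1.32/2 = 0.6600 m.
Mirror equation: 1/v = 1/f − 1/u = 1/(0.6600) − 1/(0.210) = 1.515 − 4.762 = -3.247, so v = -0.308 m.
The image is virtual, upright and enlarged, behind the mirror.

0.308 m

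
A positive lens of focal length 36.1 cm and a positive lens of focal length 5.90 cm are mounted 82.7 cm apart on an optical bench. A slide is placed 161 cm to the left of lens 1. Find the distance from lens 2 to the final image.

7.05 cm

Lens 1: 1/d_i1 = 1/f₁ − 1/d_o1 = 1/(36.1) − 1/(161) = 0.02149, so d_i1 = 46.53 cm.
The intermediate image is 46.53 cm to the right of lens 1, which is 82.7 − (46.53) = 36.17 cm to the left of lens 2, so d_o2 = +36.17 cm.
Lens 2: 1/d_i2 = 1/f₂ − 1/d_o2 = 1/(5.90) − 1/(36.17) = 0.1418, so d_i2 = 7.05 cm.
The final image is real, 7.05 cm to the right of lens 2 (overall magnification ≈ 0.056).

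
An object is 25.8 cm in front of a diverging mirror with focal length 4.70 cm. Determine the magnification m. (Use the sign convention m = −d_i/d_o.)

For a diverging mirror, f = -4.70 cm.
1/d_i = 1/f − 1/d_o = 1/(-4.700) − 1/(25.8) = -0.2515, so d_i = -3.976 cm.
m = −d_i/d_o = −(-3.976)/(25.8) = +0.154.
The image is virtual, upright and reduced, behind the mirror.

m = +0.154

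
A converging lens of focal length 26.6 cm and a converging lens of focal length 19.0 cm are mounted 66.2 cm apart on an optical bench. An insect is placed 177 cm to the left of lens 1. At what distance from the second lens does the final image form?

41.7 cm

Lens 1: 1/d_i1 = 1/f₁ − 1/d_o1 = 1/(26.6) − 1/(177) = 0.03194, so d_i1 = 31.30 cm.
The intermediate image is 31.30 cm to the right of lens 1, which is 66.2 − (31.30) = 34.90 cm to the left of lens 2, so d_o2 = +34.90 cm.
Lens 2: 1/d_i2 = 1/f₂ − 1/d_o2 = 1/(19.0) − 1/(34.90) = 0.02398, so d_i2 = 41.7 cm.
The final image is real, 41.7 cm to the right of lens 2 (overall magnification ≈ 0.21).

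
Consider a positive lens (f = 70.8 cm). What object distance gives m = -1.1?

135 cm

m = −d_i/d_o ⇒ d_i = −m·d_o.
1/f = 1/d_o + 1/d_i = 1/d_o − 1/(m·d_o) = (1 − 1/m)/d_o, so d_o = f(1 − 1/m) = (70.80)(1 − 1/(-1.1)) = 135 cm.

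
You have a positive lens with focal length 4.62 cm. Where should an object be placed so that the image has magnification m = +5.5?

3.78 cm

m = −d_i/d_o ⇒ d_i = −m·d_o.
1/f = 1/d_o + 1/d_i = 1/d_o − 1/(m·d_o) = (1 − 1/m)/d_o, so d_o = f(1 − 1/m) = (4.620)(1 − 1/(+5.5)) = 3.78 cm.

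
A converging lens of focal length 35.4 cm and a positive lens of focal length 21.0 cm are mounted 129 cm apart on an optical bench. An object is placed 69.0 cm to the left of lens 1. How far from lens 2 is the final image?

Lens 1: 1/d_i1 = 1/f₁ − 1/d_o1 = 1/(35.4) − 1/(69.0) = 0.01376, so d_i1 = 72.70 cm.
The intermediate image is 72.70 cm to the right of lens 1, which is 129 − (72.70) = 56.30 cm to the left of lens 2, so d_o2 = +56.30 cm.
Lens 2: 1/d_i2 = 1/f₂ − 1/d_o2 = 1/(21.0) − 1/(56.30) = 0.02986, so d_i2 = 33.5 cm.
The final image is real, 33.5 cm to the right of lens 2 (overall magnification ≈ 0.63).

33.5 cm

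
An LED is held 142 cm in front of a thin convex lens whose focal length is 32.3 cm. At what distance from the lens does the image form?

Thin-lens equation: 1/q = 1/f − 1/p = 1/(32.30) − 1/(142) = 0.03096 − 0.007042 = 0.02392, so q = 41.8 cm.
The image is real, inverted and reduced, on the far side of the lens.

41.8 cm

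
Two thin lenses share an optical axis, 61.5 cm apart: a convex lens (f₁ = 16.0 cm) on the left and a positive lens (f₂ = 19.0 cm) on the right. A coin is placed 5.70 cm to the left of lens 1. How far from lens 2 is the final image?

26.0 cm

Lens 1: 1/d_i1 = 1/f₁ − 1/d_o1 = 1/(16.0) − 1/(5.70) = -0.1129, so d_i1 = -8.854 cm.
The intermediate image is 8.854 cm to the left of lens 1 (virtual), which is 61.5 − (-8.854) = 70.35 cm to the left of lens 2, so d_o2 = +70.35 cm.
Lens 2: 1/d_i2 = 1/f₂ − 1/d_o2 = 1/(19.0) − 1/(70.35) = 0.03842, so d_i2 = 26.0 cm.
The final image is real, 26.0 cm to the right of lens 2 (overall magnification ≈ -0.57).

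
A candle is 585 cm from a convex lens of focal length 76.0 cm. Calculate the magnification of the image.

m = -0.149

1/d_i = 1/f − 1/d_o = 1/(76.00) − 1/(585) = 0.01145, so d_i = 87.35 cm.
m = −d_i/d_o = −(87.35)/(585) = -0.149.
The image is real, inverted and reduced, on the far side of the lens.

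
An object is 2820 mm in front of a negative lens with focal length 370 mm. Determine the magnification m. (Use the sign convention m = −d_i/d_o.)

For a negative lens, f = -370 mm.
1/d_i = 1/f − 1/d_o = 1/(-370.0) − 1/(2820) = -0.003057, so d_i = -327.1 mm.
m = −d_i/d_o = −(-327.1)/(2820) = +0.116.
The image is virtual, upright and reduced, on the same side as the object.

m = +0.116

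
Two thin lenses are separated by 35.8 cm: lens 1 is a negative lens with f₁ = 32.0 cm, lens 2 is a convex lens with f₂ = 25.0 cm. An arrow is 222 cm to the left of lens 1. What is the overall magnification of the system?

f₁ = −32.0 cm (diverging).
Lens 1: 1/d_i1 = 1/(-32.0) − 1/(222) = -0.03575, so d_i1 = -27.97 cm; m₁ = −d_i1/d_o1 = +0.1260.
d_o2 = 35.8 − (-27.97) = 63.77 cm.
Lens 2: 1/d_i2 = 1/(25.0) − 1/(63.77) = 0.02432, so d_i2 = 41.12 cm; m₂ = −d_i2/d_o2 = -0.6448.
m = m₁·m₂ = (+0.1260)(-0.6448) = -0.0812.

m = -0.0812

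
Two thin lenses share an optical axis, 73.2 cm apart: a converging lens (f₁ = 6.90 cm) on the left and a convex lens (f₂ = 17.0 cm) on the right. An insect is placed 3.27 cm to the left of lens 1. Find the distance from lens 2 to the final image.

21.6 cm

Lens 1: 1/d_i1 = 1/f₁ − 1/d_o1 = 1/(6.90) − 1/(3.27) = -0.1609, so d_i1 = -6.216 cm.
The intermediate image is 6.216 cm to the left of lens 1 (virtual), which is 73.2 − (-6.216) = 79.42 cm to the left of lens 2, so d_o2 = +79.42 cm.
Lens 2: 1/d_i2 = 1/f₂ − 1/d_o2 = 1/(17.0) − 1/(79.42) = 0.04623, so d_i2 = 21.6 cm.
The final image is real, 21.6 cm to the right of lens 2 (overall magnification ≈ -0.52).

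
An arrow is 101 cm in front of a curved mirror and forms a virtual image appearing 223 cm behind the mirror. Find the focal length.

f = 185 cm (concave)

Virtual image ⇒ d_i = −223 cm.
1/f = 1/d_o + 1/d_i = 1/(101) + 1/(-223) = 0.005417, so f = 185 cm.
Since f is positive, the curved mirror is concave.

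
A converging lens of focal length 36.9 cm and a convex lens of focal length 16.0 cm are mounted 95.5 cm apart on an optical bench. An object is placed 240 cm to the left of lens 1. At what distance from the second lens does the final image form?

23.1 cm

Lens 1: 1/d_i1 = 1/f₁ − 1/d_o1 = 1/(36.9) − 1/(240) = 0.02293, so d_i1 = 43.60 cm.
The intermediate image is 43.60 cm to the right of lens 1, which is 95.5 − (43.60) = 51.90 cm to the left of lens 2, so d_o2 = +51.90 cm.
Lens 2: 1/d_i2 = 1/f₂ − 1/d_o2 = 1/(16.0) − 1/(51.90) = 0.04323, so d_i2 = 23.1 cm.
The final image is real, 23.1 cm to the right of lens 2 (overall magnification ≈ 0.081).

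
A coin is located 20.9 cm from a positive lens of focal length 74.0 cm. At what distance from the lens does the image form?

Thin-lens equation: 1/v = 1/f − 1/u = 1/(74.00) − 1/(20.9) = 0.01351 − 0.04785 = -0.03433, so v = -29.1 cm.
The image is virtual, upright and enlarged, on the same side as the object.

29.1 cm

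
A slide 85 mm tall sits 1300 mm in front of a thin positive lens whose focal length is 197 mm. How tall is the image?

15.2 mm

1/d_i = 1/f − 1/d_o = 1/(197.0) − 1/(1300) = 0.004307, so d_i = 232.2 mm.
m = −d_i/d_o = -0.1786.
|h_i| = |m|·h_o = 0.1786 × 85 = 15.2 mm. The image is real, inverted and reduced, on the far side of the lens.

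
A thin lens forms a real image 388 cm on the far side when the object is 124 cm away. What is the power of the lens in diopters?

d_i = +388 cm.
1/f = 1/d_o + 1/d_i = 1/(124) + 1/(388) = 0.01064 cm⁻¹.
f = 93.97 cm = 0.9397 m, so P = 1/f = +1.06 D.

P = +1.06 D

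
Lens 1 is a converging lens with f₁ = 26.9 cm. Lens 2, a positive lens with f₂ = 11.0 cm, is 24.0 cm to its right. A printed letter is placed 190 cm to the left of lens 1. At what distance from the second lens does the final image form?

Lens 1: 1/d_i1 = 1/f₁ − 1/d_o1 = 1/(26.9) − 1/(190) = 0.03191, so d_i1 = 31.34 cm.
The intermediate image is 31.34 cm to the right of lens 1, which lies 7.340 cm to the right of lens 2 — a virtual object — so d_o2 = −7.340 cm.
Lens 2: 1/d_i2 = 1/f₂ − 1/d_o2 = 1/(11.0) − 1/(-7.340) = 0.2271, so d_i2 = 4.40 cm.
The final image is real, 4.40 cm to the right of lens 2 (overall magnification ≈ -0.099).

4.40 cm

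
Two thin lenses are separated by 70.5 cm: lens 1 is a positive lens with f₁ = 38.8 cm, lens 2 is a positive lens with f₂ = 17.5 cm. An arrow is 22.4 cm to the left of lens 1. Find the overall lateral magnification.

Lens 1: 1/d_i1 = 1/(38.8) − 1/(22.4) = -0.01887, so d_i1 = -53.00 cm; m₁ = −d_i1/d_o1 = +2.366.
d_o2 = 70.5 − (-53.00) = 123.5 cm.
Lens 2: 1/d_i2 = 1/(17.5) − 1/(123.5) = 0.04905, so d_i2 = 20.39 cm; m₂ = −d_i2/d_o2 = -0.1651.
m = m₁·m₂ = (+2.366)(-0.1651) = -0.391.

m = -0.391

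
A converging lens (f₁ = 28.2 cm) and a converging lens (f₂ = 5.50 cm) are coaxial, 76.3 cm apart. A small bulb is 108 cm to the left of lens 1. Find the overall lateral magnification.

m = +0.0596

Lens 1: 1/d_i1 = 1/(28.2) − 1/(108) = 0.02620, so d_i1 = 38.17 cm; m₁ = −d_i1/d_o1 = -0.3534.
d_o2 = 76.3 − (38.17) = 38.13 cm.
Lens 2: 1/d_i2 = 1/(5.50) − 1/(38.13) = 0.1556, so d_i2 = 6.427 cm; m₂ = −d_i2/d_o2 = -0.1686.
m = m₁·m₂ = (-0.3534)(-0.1686) = +0.0596.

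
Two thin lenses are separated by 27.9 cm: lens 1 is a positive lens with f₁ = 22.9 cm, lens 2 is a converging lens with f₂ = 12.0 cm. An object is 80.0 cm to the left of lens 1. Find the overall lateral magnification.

Lens 1: 1/d_i1 = 1/(22.9) − 1/(80.0) = 0.03117, so d_i1 = 32.08 cm; m₁ = −d_i1/d_o1 = -0.4010.
d_o2 = 27.9 − (32.08) = -4.180 cm (virtual object).
Lens 2: 1/d_i2 = 1/(12.0) − 1/(-4.180) = 0.3226, so d_i2 = 3.100 cm; m₂ = −d_i2/d_o2 = +0.7417.
m = m₁·m₂ = (-0.4010)(+0.7417) = -0.297.

m = -0.297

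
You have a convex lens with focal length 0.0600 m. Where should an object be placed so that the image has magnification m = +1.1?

0.00545 m

m = −d_i/d_o ⇒ d_i = −m·d_o.
1/f = 1/d_o + 1/d_i = 1/d_o − 1/(m·d_o) = (1 − 1/m)/d_o, so d_o = f(1 − 1/m) = (0.06000)(1 − 1/(+1.1)) = 0.00545 m.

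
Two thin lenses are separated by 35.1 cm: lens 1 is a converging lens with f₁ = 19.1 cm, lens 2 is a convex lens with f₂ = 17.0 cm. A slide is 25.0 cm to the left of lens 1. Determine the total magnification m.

m = -0.876

Lens 1: 1/d_i1 = 1/(19.1) − 1/(25.0) = 0.01236, so d_i1 = 80.93 cm; m₁ = −d_i1/d_o1 = -3.237.
d_o2 = 35.1 − (80.93) = -45.83 cm (virtual object).
Lens 2: 1/d_i2 = 1/(17.0) − 1/(-45.83) = 0.08064, so d_i2 = 12.40 cm; m₂ = −d_i2/d_o2 = +0.2706.
m = m₁·m₂ = (-3.237)(+0.2706) = -0.876.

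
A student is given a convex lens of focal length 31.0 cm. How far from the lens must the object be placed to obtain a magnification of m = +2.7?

19.5 cm

m = −d_i/d_o ⇒ d_i = −m·d_o.
1/f = 1/d_o + 1/d_i = 1/d_o − 1/(m·d_o) = (1 − 1/m)/d_o, so d_o = f(1 − 1/m) = (31.00)(1 − 1/(+2.7)) = 19.5 cm.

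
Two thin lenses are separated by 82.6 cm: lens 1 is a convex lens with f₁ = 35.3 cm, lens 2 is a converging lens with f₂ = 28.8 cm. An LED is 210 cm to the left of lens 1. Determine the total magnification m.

Lens 1: 1/d_i1 = 1/(35.3) − 1/(210) = 0.02357, so d_i1 = 42.43 cm; m₁ = −d_i1/d_o1 = -0.2020.
d_o2 = 82.6 − (42.43) = 40.17 cm.
Lens 2: 1/d_i2 = 1/(28.8) − 1/(40.17) = 0.009828, so d_i2 = 101.7 cm; m₂ = −d_i2/d_o2 = -2.533.
m = m₁·m₂ = (-0.2020)(-2.533) = +0.512.

m = +0.512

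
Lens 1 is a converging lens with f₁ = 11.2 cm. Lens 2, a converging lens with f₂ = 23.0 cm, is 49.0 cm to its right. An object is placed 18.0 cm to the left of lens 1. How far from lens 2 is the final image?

Lens 1: 1/d_i1 = 1/f₁ − 1/d_o1 = 1/(11.2) − 1/(18.0) = 0.03373, so d_i1 = 29.65 cm.
The intermediate image is 29.65 cm to the right of lens 1, which is 49.0 − (29.65) = 19.35 cm to the left of lens 2, so d_o2 = +19.35 cm.
Lens 2: 1/d_i2 = 1/f₂ − 1/d_o2 = 1/(23.0) − 1/(19.35) = -0.008201, so d_i2 = -122 cm.
The final image is virtual, 122 cm to the left of lens 2 (overall magnification ≈ -10).

122 cm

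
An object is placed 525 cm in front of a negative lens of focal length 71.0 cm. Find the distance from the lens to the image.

62.5 cm

For a negative lens, f = -71.0 cm.
Thin-lens equation: 1/v = 1/f − 1/u = 1/(-71.00) − 1/(525) = -0.01408 − 0.001905 = -0.01599, so v = -62.5 cm.
The image is virtual, upright and reduced, on the same side as the object.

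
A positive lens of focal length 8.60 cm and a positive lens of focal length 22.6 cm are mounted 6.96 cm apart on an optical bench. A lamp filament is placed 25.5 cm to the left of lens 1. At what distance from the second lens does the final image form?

Lens 1: 1/d_i1 = 1/f₁ − 1/d_o1 = 1/(8.60) − 1/(25.5) = 0.07706, so d_i1 = 12.98 cm.
The intermediate image is 12.98 cm to the right of lens 1, which lies 6.020 cm to the right of lens 2 — a virtual object — so d_o2 = −6.020 cm.
Lens 2: 1/d_i2 = 1/f₂ − 1/d_o2 = 1/(22.6) − 1/(-6.020) = 0.2104, so d_i2 = 4.75 cm.
The final image is real, 4.75 cm to the right of lens 2 (overall magnification ≈ -0.40).

4.75 cm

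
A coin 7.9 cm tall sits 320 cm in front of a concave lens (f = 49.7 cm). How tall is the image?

1.06 cm

For a concave lens, f = -49.7 cm.
1/d_i = 1/f − 1/d_o = 1/(-49.70) − 1/(320) = -0.02325, so d_i = -43.02 cm.
m = −d_i/d_o = +0.1344.
|h_i| = |m|·h_o = 0.1344 × 7.9 = 1.06 cm. The image is virtual, upright and reduced, on the same side as the object.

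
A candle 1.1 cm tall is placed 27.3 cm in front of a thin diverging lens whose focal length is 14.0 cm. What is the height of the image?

0.373 cm

For a diverging lens, f = -14.0 cm.
1/d_i = 1/f − 1/d_o = 1/(-14.00) − 1/(27.3) = -0.1081, so d_i = -9.254 cm.
m = −d_i/d_o = +0.3390.
|h_i| = |m|·h_o = 0.3390 × 1.1 = 0.373 cm. The image is virtual, upright and reduced, on the same side as the object.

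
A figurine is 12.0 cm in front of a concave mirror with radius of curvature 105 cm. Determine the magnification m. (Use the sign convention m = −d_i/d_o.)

m = +1.30

f = R/2 = 105/2 = 52.50 cm.
1/d_i = 1/f − 1/d_o = 1/(52.50) − 1/(12.0) = -0.06429, so d_i = -15.56 cm.
m = −d_i/d_o = −(-15.56)/(12.0) = +1.30.
The image is virtual, upright and enlarged, behind the mirror.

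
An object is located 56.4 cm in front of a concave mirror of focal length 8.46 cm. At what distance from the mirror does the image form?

Mirror equation: 1/s_i = 1/f − 1/s_o = 1/(8.460) − 1/(56.4) = 0.1182 − 0.01773 = 0.1005, so s_i = 9.95 cm.
The image is real, inverted and reduced, in front of the mirror.

9.95 cm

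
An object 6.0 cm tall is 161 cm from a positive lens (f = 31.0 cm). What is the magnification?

1/d_i = 1/f − 1/d_o = 1/(31.00) − 1/(161) = 0.02605, so d_i = 38.39 cm.
m = −d_i/d_o = −(38.39)/(161) = -0.238.
The image is real, inverted and reduced, on the far side of the lens.

m = -0.238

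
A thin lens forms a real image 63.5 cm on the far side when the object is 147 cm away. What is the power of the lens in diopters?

d_i = +63.5 cm.
1/f = 1/d_o + 1/d_i = 1/(147) + 1/(63.5) = 0.02255 cm⁻¹.
f = 44.34 cm = 0.4434 m, so P = 1/f = +2.26 D.

P = +2.26 D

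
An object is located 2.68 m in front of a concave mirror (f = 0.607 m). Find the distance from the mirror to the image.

Mirror equation: 1/d_i = 1/f − 1/d_o = 1/(0.6070) − 1/(2.68) = 1.647 − 0.3731 = 1.274, so d_i = 0.785 m.
The image is real, inverted and reduced, in front of the mirror.

0.785 m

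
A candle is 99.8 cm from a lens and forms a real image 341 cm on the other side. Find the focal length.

Real image ⇒ d_i = +341 cm.
1/f = 1/d_o + 1/d_i = 1/(99.8) + 1/(341) = 0.01295, so f = 77.2 cm.
Since f is positive, the lens is converging.

f = 77.2 cm (converging)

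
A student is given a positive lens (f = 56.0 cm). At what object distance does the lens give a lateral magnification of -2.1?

m = −d_i/d_o ⇒ d_i = −m·d_o.
1/f = 1/d_o + 1/d_i = 1/d_o − 1/(m·d_o) = (1 − 1/m)/d_o, so d_o = f(1 − 1/m) = (56.00)(1 − 1/(-2.1)) = 82.7 cm.

82.7 cm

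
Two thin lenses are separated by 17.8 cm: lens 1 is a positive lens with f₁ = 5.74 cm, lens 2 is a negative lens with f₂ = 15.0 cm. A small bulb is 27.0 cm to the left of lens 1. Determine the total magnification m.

m = -0.159

Lens 1: 1/d_i1 = 1/(5.74) − 1/(27.0) = 0.1372, so d_i1 = 7.290 cm; m₁ = −d_i1/d_o1 = -0.2700.
d_o2 = 17.8 − (7.290) = 10.51 cm.
f₂ = −15.0 cm (diverging).
Lens 2: 1/d_i2 = 1/(-15.0) − 1/(10.51) = -0.1618, so d_i2 = -6.180 cm; m₂ = −d_i2/d_o2 = +0.5880.
m = m₁·m₂ = (-0.2700)(+0.5880) = -0.159.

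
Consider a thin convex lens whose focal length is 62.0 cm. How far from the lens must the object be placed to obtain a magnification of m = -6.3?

71.8 cm

m = −d_i/d_o ⇒ d_i = −m·d_o.
1/f = 1/d_o + 1/d_i = 1/d_o − 1/(m·d_o) = (1 − 1/m)/d_o, so d_o = f(1 − 1/m) = (62.00)(1 − 1/(-6.3)) = 71.8 cm.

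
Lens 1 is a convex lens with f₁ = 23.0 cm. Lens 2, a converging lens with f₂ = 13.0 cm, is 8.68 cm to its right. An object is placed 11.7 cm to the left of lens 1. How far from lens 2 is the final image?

21.7 cm

Lens 1: 1/d_i1 = 1/f₁ − 1/d_o1 = 1/(23.0) − 1/(11.7) = -0.04199, so d_i1 = -23.81 cm.
The intermediate image is 23.81 cm to the left of lens 1 (virtual), which is 8.68 − (-23.81) = 32.49 cm to the left of lens 2, so d_o2 = +32.49 cm.
Lens 2: 1/d_i2 = 1/f₂ − 1/d_o2 = 1/(13.0) − 1/(32.49) = 0.04614, so d_i2 = 21.7 cm.
The final image is real, 21.7 cm to the right of lens 2 (overall magnification ≈ -1.4).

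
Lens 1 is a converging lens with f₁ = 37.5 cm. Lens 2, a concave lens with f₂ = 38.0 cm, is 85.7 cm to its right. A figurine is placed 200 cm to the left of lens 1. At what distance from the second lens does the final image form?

19.4 cm

Lens 1: 1/d_i1 = 1/f₁ − 1/d_o1 = 1/(37.5) − 1/(200) = 0.02167, so d_i1 = 46.15 cm.
The intermediate image is 46.15 cm to the right of lens 1, which is 85.7 − (46.15) = 39.55 cm to the left of lens 2, so d_o2 = +39.55 cm.
Lens 2 is diverging, so f₂ = −38.0 cm.
Lens 2: 1/d_i2 = 1/f₂ − 1/d_o2 = 1/(-38.0) − 1/(39.55) = -0.05160, so d_i2 = -19.4 cm.
The final image is virtual, 19.4 cm to the left of lens 2 (overall magnification ≈ -0.11).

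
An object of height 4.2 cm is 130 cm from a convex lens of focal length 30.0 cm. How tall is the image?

1.26 cm

1/d_i = 1/f − 1/d_o = 1/(30.00) − 1/(130) = 0.02564, so d_i = 39.00 cm.
m = −d_i/d_o = -0.3000.
|h_i| = |m|·h_o = 0.3000 × 4.2 = 1.26 cm. The image is real, inverted and reduced, on the far side of the lens.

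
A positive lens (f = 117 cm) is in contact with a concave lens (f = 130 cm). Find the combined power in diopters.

P = +0.0855 D

P₁ = 1/f₁ = 1/(1.17 m) = +0.8547 D; P₂ = 1/f₂ = 1/(-1.30 m) = -0.7692 D.
For thin lenses in contact, P = P₁ + P₂ = (+0.8547) + (-0.7692) = +0.0855 D.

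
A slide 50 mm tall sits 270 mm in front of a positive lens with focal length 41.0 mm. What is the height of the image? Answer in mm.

1/d_i = 1/f − 1/d_o = 1/(41.00) − 1/(270) = 0.02069, so d_i = 48.34 mm.
m = −d_i/d_o = -0.1790.
|h_i| = |m|·h_o = 0.1790 × 50 = 8.95 mm. The image is real, inverted and reduced, on the far side of the lens.

8.95 mm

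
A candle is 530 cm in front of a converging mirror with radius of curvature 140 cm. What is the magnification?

f = R/2 = 140/2 = 70.00 cm.
1/d_i = 1/f − 1/d_o = 1/(70.00) − 1/(530) = 0.01240, so d_i = 80.65 cm.
m = −d_i/d_o = −(80.65)/(530) = -0.152.
The image is real, inverted and reduced, in front of the mirror.

m = -0.152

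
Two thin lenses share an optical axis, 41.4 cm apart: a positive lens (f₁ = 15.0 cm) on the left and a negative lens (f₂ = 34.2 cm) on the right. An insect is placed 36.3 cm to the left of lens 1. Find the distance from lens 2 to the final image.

Lens 1: 1/d_i1 = 1/f₁ − 1/d_o1 = 1/(15.0) − 1/(36.3) = 0.03912, so d_i1 = 25.56 cm.
The intermediate image is 25.56 cm to the right of lens 1, which is 41.4 − (25.56) = 15.84 cm to the left of lens 2, so d_o2 = +15.84 cm.
Lens 2 is diverging, so f₂ = −34.2 cm.
Lens 2: 1/d_i2 = 1/f₂ − 1/d_o2 = 1/(-34.2) − 1/(15.84) = -0.09237, so d_i2 = -10.8 cm.
The final image is virtual, 10.8 cm to the left of lens 2 (overall magnification ≈ -0.48).

10.8 cm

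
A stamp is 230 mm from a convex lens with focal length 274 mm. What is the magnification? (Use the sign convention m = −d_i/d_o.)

1/d_i = 1/f − 1/d_o = 1/(274.0) − 1/(230) = -0.0006982, so d_i = -1432 mm.
m = −d_i/d_o = −(-1432)/(230) = +6.23.
The image is virtual, upright and enlarged, on the same side as the object.

m = +6.23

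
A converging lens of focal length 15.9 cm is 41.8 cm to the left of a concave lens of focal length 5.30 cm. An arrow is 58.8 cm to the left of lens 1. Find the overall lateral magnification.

Lens 1: 1/d_i1 = 1/(15.9) − 1/(58.8) = 0.04589, so d_i1 = 21.79 cm; m₁ = −d_i1/d_o1 = -0.3706.
d_o2 = 41.8 − (21.79) = 20.01 cm.
f₂ = −5.30 cm (diverging).
Lens 2: 1/d_i2 = 1/(-5.30) − 1/(20.01) = -0.2387, so d_i2 = -4.190 cm; m₂ = −d_i2/d_o2 = +0.2094.
m = m₁·m₂ = (-0.3706)(+0.2094) = -0.0776.

m = -0.0776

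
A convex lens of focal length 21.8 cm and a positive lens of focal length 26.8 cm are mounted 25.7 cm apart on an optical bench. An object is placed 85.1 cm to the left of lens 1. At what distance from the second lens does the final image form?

Lens 1: 1/d_i1 = 1/f₁ − 1/d_o1 = 1/(21.8) − 1/(85.1) = 0.03412, so d_i1 = 29.31 cm.
The intermediate image is 29.31 cm to the right of lens 1, which lies 3.610 cm to the right of lens 2 — a virtual object — so d_o2 = −3.610 cm.
Lens 2: 1/d_i2 = 1/f₂ − 1/d_o2 = 1/(26.8) − 1/(-3.610) = 0.3143, so d_i2 = 3.18 cm.
The final image is real, 3.18 cm to the right of lens 2 (overall magnification ≈ -0.30).

3.18 cm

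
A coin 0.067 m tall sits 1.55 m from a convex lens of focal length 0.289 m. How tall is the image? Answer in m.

0.0154 m

1/d_i = 1/f − 1/d_o = 1/(0.2890) − 1/(1.55) = 2.815, so d_i = 0.3552 m.
m = −d_i/d_o = -0.2292.
|h_i| = |m|·h_o = 0.2292 × 0.067 = 0.0154 m. The image is real, inverted and reduced, on the far side of the lens.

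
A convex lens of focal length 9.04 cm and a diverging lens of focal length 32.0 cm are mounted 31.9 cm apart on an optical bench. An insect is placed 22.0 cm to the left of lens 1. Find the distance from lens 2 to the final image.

Lens 1: 1/d_i1 = 1/f₁ − 1/d_o1 = 1/(9.04) − 1/(22.0) = 0.06516, so d_i1 = 15.35 cm.
The intermediate image is 15.35 cm to the right of lens 1, which is 31.9 − (15.35) = 16.55 cm to the left of lens 2, so d_o2 = +16.55 cm.
Lens 2 is diverging, so f₂ = −32.0 cm.
Lens 2: 1/d_i2 = 1/f₂ − 1/d_o2 = 1/(-32.0) − 1/(16.55) = -0.09167, so d_i2 = -10.9 cm.
The final image is virtual, 10.9 cm to the left of lens 2 (overall magnification ≈ -0.46).

10.9 cm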